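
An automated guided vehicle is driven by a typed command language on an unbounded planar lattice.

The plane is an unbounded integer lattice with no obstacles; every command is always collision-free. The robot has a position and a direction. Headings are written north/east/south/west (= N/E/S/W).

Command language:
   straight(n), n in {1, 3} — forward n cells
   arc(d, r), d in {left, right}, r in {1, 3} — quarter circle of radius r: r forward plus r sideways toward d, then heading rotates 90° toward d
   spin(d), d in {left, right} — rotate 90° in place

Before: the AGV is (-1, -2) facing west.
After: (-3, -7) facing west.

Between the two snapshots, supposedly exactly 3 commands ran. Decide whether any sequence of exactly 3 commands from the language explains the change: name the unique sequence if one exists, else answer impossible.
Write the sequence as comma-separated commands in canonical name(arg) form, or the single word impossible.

arc(left, 1), straight(3), arc(right, 1)

key: still facing W at the end — net rotation zero over 3 steps
t0: (-1, -2) facing west
step 1 (arc(left, 1)): (-2, -3) facing south
step 2 (straight(3)): (-2, -6) facing south
step 3 (arc(right, 1)): (-3, -7) facing west
no other 3-command option fits: unique.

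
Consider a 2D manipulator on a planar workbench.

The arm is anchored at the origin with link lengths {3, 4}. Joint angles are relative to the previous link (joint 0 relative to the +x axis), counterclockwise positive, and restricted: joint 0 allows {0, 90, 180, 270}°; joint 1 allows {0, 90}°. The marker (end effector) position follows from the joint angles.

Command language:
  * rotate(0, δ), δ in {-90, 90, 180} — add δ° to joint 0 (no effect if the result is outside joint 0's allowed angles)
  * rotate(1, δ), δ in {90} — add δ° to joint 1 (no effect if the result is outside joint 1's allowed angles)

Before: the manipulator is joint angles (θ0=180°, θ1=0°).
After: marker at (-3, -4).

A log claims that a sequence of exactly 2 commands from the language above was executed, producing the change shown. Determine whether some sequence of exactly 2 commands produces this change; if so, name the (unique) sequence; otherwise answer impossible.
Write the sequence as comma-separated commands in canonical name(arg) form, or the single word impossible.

begin: joint angles (θ0=180°, θ1=0°)
1. rotate(1, 90) → joint angles (θ0=180°, θ1=90°)
2. rotate(1, 90) → joint angles (θ0=180°, θ1=90°)
uniquely the one of 16 2-step routes that fits.

rotate(1, 90), rotate(1, 90)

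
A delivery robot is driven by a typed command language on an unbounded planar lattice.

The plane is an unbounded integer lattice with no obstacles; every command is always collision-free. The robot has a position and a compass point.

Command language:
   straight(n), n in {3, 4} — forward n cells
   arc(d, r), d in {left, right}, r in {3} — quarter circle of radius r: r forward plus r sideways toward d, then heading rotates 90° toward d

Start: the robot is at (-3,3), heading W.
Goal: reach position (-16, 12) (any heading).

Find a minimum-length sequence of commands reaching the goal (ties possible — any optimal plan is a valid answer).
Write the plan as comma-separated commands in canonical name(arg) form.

arc(right, 3), arc(left, 3), straight(4), arc(right, 3)

t0: at (-3,3), heading W
t=1 arc(right, 3) ⇒ at (-6,6), heading N
t=2 arc(left, 3) ⇒ at (-9,9), heading W
t=3 straight(4) ⇒ at (-13,9), heading W
t=4 arc(right, 3) ⇒ at (-16,12), heading N
shorter routes all fall short; 4 is best.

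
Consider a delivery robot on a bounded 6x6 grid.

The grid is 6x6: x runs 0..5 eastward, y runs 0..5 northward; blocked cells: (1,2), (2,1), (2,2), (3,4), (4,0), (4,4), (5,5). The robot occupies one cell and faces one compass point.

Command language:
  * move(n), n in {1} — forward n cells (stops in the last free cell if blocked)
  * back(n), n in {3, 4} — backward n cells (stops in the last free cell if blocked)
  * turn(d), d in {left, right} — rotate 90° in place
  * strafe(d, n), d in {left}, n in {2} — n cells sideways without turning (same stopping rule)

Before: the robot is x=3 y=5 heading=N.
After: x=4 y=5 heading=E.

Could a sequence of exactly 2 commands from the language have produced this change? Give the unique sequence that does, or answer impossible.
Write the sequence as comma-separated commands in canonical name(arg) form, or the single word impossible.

key: order matters: swapping turn(right) and move(1) lands elsewhere
begin: x=3 y=5 heading=N
[1] after turn(right): x=3 y=5 heading=E
[2] after move(1): x=4 y=5 heading=E
all 36 alternatives checked — unique.

turn(right), move(1)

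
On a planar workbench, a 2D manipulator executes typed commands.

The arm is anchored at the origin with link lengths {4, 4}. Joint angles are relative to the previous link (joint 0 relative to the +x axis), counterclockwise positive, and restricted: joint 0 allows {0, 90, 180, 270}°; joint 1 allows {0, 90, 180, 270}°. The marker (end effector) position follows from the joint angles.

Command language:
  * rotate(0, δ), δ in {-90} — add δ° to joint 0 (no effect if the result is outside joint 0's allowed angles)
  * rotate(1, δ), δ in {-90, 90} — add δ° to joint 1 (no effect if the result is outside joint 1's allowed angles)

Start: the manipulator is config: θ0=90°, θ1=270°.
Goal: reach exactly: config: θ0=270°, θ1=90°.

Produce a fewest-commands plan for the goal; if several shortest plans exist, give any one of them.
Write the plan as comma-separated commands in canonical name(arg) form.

rotate(0, -90), rotate(0, -90), rotate(1, 90), rotate(1, 90)

start: config: θ0=90°, θ1=270°
t=1 rotate(0, -90) ⇒ config: θ0=0°, θ1=270°
t=2 rotate(0, -90) ⇒ config: θ0=270°, θ1=270°
t=3 rotate(1, 90) ⇒ config: θ0=270°, θ1=0°
t=4 rotate(1, 90) ⇒ config: θ0=270°, θ1=90°
minimal: 4 command(s), checked below 4.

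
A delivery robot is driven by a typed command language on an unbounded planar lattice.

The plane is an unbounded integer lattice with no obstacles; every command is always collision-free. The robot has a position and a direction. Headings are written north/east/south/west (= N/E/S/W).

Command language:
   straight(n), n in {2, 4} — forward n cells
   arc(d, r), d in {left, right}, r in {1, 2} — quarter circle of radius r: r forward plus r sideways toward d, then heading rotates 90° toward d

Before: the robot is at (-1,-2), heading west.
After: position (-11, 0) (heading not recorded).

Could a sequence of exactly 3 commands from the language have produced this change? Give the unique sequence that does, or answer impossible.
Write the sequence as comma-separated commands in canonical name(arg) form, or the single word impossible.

key: running arc(right, 2) before straight(4) would end elsewhere — order is forced
begin: at (-1,-2), heading west
t=1 straight(4) ⇒ at (-5,-2), heading west
t=2 straight(4) ⇒ at (-9,-2), heading west
t=3 arc(right, 2) ⇒ at (-11,0), heading north
no other 3-command option fits: unique.

straight(4), straight(4), arc(right, 2)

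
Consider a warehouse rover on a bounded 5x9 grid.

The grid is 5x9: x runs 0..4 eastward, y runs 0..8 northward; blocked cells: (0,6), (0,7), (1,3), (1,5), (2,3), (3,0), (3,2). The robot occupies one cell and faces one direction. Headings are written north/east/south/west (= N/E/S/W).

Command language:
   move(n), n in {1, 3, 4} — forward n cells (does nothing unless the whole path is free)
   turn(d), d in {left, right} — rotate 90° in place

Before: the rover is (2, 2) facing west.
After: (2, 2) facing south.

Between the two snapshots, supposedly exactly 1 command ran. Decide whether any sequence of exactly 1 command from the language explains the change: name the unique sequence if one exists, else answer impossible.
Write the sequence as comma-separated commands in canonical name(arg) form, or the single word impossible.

turn(left)

key: (2,2) unchanged — the single command moves nothing
t0: (2, 2) facing west
step 1 (turn(left)): (2, 2) facing south
all 5 alternatives checked — unique.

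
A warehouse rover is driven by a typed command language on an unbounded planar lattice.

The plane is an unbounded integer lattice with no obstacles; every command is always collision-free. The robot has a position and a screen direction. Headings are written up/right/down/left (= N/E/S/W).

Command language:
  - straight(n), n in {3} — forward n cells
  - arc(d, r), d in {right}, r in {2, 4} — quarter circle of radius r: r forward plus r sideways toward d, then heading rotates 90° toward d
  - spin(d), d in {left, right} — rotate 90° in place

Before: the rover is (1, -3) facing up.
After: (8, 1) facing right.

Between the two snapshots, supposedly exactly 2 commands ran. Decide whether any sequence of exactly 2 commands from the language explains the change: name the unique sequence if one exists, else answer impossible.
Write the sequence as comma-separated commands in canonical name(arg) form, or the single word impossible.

key: running straight(3) before arc(right, 4) would end elsewhere — order is forced
t0: (1, -3) facing up
1. arc(right, 4) → (5, 1) facing right
2. straight(3) → (8, 1) facing right
uniquely the one of 25 2-step routes that fits.

arc(right, 4), straight(3)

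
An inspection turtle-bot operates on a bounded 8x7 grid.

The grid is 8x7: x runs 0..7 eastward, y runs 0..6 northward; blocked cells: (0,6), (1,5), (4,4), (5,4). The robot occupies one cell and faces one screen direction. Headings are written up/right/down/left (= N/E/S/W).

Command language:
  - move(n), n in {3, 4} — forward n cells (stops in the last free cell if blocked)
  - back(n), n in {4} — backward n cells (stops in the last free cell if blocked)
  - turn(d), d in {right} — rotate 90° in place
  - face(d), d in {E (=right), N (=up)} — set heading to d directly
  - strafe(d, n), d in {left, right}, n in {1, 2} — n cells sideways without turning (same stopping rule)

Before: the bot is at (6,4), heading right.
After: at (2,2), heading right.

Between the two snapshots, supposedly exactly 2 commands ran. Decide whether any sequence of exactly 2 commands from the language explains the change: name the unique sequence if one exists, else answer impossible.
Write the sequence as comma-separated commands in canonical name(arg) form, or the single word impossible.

key: heading stays E — no command in the sequence turns
t0: at (6,4), heading right
t=1 strafe(right, 2) ⇒ at (6,2), heading right
t=2 back(4) ⇒ at (2,2), heading right
no rival 2-sequence matches.

strafe(right, 2), back(4)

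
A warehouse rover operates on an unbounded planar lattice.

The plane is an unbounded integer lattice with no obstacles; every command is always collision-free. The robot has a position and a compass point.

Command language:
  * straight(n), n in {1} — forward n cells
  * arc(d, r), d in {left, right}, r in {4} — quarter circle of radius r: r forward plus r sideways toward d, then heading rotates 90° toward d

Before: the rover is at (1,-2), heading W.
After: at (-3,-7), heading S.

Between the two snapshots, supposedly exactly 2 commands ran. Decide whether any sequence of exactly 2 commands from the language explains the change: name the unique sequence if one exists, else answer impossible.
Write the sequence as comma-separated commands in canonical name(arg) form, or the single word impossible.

arc(left, 4), straight(1)

key: cell and facing (now S) both changed — the 2 commands mix motion and turning
start: at (1,-2), heading W
1. arc(left, 4) → at (-3,-6), heading S
2. straight(1) → at (-3,-7), heading S
no other 2-command option fits: unique.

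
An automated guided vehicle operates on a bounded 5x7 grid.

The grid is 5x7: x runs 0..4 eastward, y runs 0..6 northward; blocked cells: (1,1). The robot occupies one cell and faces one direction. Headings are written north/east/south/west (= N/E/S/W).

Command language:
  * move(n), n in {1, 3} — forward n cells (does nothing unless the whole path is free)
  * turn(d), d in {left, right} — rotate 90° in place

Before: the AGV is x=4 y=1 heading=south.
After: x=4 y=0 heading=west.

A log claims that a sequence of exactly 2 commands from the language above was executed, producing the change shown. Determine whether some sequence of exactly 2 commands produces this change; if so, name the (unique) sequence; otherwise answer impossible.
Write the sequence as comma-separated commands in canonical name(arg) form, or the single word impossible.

key: running turn(right) before move(1) would end elsewhere — order is forced
t0: x=4 y=1 heading=south
[1] after move(1): x=4 y=0 heading=south
[2] after turn(right): x=4 y=0 heading=west
all 16 alternatives checked — unique.

move(1), turn(right)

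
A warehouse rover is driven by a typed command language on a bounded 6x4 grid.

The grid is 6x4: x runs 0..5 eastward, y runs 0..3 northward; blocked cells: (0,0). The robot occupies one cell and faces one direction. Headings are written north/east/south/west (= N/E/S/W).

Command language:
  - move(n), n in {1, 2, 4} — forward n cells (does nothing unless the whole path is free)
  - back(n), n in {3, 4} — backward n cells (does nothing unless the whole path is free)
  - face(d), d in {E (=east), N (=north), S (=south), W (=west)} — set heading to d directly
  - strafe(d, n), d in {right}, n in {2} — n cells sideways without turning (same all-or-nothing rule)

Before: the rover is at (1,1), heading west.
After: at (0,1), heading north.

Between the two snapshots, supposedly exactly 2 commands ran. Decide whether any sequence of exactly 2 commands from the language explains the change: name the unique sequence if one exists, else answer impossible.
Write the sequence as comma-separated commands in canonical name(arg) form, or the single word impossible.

key: cell and facing (now N) both changed — the 2 commands mix motion and turning
start: at (1,1), heading west
t=1 move(1) ⇒ at (0,1), heading west
t=2 face(N) ⇒ at (0,1), heading north
uniquely the one of 100 2-step routes that fits.

move(1), face(N)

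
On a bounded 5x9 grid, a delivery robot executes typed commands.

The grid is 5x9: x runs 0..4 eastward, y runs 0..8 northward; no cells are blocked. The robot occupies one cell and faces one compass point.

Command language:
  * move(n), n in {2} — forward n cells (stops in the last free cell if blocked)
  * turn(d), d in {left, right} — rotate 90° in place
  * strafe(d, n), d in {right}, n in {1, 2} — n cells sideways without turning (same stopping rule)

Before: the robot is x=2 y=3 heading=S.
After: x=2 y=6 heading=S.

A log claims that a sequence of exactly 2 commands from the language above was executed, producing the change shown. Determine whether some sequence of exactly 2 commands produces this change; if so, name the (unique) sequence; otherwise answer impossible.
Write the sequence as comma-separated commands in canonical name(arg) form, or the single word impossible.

impossible

all 25 sequences checked — none match.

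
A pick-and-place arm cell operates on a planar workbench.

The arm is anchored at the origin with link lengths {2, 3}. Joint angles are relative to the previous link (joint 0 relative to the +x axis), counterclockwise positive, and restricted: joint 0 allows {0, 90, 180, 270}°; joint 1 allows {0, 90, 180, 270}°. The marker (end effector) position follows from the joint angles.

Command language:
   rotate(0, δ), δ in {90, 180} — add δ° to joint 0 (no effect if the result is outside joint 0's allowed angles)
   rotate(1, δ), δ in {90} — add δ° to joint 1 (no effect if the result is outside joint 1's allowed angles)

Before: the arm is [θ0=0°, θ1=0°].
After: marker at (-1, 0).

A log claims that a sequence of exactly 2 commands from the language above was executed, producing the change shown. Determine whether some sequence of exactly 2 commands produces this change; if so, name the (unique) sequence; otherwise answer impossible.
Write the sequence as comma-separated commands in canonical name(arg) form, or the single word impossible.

rotate(1, 90), rotate(1, 90)

begin: [θ0=0°, θ1=0°]
step 1 (rotate(1, 90)): [θ0=0°, θ1=90°]
step 2 (rotate(1, 90)): [θ0=0°, θ1=180°]
all 9 alternatives checked — unique.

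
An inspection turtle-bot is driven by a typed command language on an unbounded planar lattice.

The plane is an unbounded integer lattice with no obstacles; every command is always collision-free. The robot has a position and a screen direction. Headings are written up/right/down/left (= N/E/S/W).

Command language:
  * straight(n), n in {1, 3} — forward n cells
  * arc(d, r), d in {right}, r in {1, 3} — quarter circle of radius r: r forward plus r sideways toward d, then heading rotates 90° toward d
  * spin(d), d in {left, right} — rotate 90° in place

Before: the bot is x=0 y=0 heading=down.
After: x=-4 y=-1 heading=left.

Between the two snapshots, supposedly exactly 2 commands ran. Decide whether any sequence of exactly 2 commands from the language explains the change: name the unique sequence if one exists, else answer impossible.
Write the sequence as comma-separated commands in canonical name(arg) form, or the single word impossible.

key: position moved to (-4,-1) AND the heading swung to W — translation plus rotation needed
initial: x=0 y=0 heading=down
t=1 arc(right, 1) ⇒ x=-1 y=-1 heading=left
t=2 straight(3) ⇒ x=-4 y=-1 heading=left
no other 2-command option fits: unique.

arc(right, 1), straight(3)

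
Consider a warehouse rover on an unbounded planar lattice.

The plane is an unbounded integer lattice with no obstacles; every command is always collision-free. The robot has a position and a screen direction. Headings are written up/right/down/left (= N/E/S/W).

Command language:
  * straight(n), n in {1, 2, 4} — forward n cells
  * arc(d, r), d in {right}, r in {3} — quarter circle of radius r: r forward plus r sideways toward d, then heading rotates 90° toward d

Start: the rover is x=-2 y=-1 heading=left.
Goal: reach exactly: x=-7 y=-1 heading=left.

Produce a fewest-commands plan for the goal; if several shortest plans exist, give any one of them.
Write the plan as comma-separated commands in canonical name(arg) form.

straight(4), straight(1)

from: x=-2 y=-1 heading=left
step 1 (straight(4)): x=-6 y=-1 heading=left
step 2 (straight(1)): x=-7 y=-1 heading=left
shorter routes all fall short; 2 is best.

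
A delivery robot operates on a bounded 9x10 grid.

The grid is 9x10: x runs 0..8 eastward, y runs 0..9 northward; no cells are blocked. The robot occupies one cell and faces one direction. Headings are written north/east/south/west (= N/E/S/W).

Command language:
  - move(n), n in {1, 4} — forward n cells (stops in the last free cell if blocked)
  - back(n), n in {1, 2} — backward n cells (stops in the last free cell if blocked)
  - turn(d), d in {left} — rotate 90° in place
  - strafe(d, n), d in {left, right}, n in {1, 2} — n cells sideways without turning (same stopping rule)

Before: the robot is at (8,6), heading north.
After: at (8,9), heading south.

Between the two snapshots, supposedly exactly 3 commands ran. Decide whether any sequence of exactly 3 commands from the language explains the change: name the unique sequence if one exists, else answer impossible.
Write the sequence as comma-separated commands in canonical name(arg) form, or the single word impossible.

key: move(4) runs into the grid edge before its full distance
start: at (8,6), heading north
step 1 (move(4)): at (8,9), heading north
step 2 (turn(left)): at (8,9), heading west
step 3 (turn(left)): at (8,9), heading south
no other 3-command option fits: unique.

move(4), turn(left), turn(left)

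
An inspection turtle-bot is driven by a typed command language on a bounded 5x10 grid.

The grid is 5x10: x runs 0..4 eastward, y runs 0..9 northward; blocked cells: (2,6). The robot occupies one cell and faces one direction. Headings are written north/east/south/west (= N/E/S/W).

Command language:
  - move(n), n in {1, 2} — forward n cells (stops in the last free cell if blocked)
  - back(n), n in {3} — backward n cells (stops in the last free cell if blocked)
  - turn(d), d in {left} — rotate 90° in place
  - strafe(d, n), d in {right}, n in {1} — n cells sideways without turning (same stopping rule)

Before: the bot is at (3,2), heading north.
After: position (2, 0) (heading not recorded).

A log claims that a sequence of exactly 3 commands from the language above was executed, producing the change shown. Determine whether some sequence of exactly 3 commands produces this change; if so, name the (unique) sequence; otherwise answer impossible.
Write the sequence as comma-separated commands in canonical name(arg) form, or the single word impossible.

key: order matters: swapping back(3) and move(1) lands elsewhere
start: at (3,2), heading north
t=1 back(3) ⇒ at (3,0), heading north
t=2 turn(left) ⇒ at (3,0), heading west
t=3 move(1) ⇒ at (2,0), heading west
all 125 alternatives checked — unique.

back(3), turn(left), move(1)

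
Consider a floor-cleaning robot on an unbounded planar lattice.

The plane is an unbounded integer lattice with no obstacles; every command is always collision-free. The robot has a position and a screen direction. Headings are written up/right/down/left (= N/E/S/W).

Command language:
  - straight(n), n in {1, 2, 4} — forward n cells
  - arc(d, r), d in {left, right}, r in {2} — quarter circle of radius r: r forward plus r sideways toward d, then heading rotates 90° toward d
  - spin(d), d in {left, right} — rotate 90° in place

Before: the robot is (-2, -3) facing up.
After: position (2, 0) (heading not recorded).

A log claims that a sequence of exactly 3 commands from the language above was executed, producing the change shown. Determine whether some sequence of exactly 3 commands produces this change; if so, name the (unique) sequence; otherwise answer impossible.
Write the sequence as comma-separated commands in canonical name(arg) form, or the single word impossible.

straight(1), arc(right, 2), straight(2)

key: running straight(2) before straight(1) would end elsewhere — order is forced
start: (-2, -3) facing up
1. straight(1) → (-2, -2) facing up
2. arc(right, 2) → (0, 0) facing right
3. straight(2) → (2, 0) facing right
all 343 alternatives checked — unique.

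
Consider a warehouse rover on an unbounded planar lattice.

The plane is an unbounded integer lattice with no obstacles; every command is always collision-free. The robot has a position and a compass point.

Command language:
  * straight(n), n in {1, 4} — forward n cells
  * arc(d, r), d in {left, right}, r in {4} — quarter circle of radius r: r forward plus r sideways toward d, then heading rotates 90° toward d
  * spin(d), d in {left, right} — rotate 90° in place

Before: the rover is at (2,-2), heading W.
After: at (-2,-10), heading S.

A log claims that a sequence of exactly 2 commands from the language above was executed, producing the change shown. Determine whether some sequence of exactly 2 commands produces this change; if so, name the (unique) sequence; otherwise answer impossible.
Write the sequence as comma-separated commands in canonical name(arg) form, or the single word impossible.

key: order matters: swapping arc(left, 4) and straight(4) lands elsewhere
initial: at (2,-2), heading W
t=1 arc(left, 4) ⇒ at (-2,-6), heading S
t=2 straight(4) ⇒ at (-2,-10), heading S
no rival 2-sequence matches.

arc(left, 4), straight(4)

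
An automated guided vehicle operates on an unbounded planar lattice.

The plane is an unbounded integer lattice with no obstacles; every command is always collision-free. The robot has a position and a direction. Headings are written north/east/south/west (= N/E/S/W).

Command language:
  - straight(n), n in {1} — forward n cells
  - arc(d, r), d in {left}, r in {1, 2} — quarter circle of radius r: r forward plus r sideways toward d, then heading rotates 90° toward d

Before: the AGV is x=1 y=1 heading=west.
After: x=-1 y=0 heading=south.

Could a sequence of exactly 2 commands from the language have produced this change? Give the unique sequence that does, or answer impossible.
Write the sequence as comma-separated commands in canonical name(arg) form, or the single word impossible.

straight(1), arc(left, 1)

key: position moved to (-1,0) AND the heading swung to S — translation plus rotation needed
start: x=1 y=1 heading=west
step 1 (straight(1)): x=0 y=1 heading=west
step 2 (arc(left, 1)): x=-1 y=0 heading=south
all 9 alternatives checked — unique.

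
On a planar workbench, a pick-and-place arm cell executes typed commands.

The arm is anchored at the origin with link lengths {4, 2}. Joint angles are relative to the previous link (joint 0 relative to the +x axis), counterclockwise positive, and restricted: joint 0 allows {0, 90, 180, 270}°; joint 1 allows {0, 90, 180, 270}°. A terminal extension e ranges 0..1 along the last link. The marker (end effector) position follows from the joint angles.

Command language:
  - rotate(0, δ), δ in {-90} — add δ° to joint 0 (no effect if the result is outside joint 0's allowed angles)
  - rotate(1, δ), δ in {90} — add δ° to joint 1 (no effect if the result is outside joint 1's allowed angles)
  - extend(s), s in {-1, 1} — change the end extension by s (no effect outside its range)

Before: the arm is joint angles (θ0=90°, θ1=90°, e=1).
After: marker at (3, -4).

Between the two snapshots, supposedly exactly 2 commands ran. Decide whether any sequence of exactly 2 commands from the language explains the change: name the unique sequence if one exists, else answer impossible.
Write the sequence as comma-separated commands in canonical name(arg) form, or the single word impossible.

rotate(0, -90), rotate(0, -90)

begin: joint angles (θ0=90°, θ1=90°, e=1)
t=1 rotate(0, -90) ⇒ joint angles (θ0=0°, θ1=90°, e=1)
t=2 rotate(0, -90) ⇒ joint angles (θ0=270°, θ1=90°, e=1)
no rival 2-sequence matches.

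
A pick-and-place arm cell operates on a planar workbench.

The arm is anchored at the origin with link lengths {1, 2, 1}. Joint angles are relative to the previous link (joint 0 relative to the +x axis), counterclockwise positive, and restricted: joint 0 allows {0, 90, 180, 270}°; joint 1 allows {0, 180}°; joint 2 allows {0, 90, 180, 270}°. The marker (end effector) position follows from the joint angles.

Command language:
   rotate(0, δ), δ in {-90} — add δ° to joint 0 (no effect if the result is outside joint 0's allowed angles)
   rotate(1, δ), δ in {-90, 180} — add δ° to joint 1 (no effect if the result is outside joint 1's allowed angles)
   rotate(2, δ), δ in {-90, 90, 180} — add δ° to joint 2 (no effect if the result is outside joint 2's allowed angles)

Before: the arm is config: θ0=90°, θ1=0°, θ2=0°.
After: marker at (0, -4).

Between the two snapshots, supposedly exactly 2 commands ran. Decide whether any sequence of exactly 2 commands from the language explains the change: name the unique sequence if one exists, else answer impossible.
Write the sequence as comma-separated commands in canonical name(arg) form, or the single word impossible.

rotate(0, -90), rotate(0, -90)

begin: config: θ0=90°, θ1=0°, θ2=0°
[1] after rotate(0, -90): config: θ0=0°, θ1=0°, θ2=0°
[2] after rotate(0, -90): config: θ0=270°, θ1=0°, θ2=0°
all 36 alternatives checked — unique.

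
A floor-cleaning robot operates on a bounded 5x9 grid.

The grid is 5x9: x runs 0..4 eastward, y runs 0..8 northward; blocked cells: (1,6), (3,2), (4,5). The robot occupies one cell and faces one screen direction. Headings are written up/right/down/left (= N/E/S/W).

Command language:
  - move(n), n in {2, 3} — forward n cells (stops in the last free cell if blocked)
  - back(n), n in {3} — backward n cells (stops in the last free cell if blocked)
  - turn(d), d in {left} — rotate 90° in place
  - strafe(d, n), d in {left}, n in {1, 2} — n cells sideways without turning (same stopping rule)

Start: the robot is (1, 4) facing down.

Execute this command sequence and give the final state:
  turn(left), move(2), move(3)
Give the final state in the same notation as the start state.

(4, 4) facing right

begin: (1, 4) facing down
t=1 turn(left) ⇒ (1, 4) facing right
t=2 move(2) ⇒ (3, 4) facing right
t=3 move(3) ⇒ (4, 4) facing right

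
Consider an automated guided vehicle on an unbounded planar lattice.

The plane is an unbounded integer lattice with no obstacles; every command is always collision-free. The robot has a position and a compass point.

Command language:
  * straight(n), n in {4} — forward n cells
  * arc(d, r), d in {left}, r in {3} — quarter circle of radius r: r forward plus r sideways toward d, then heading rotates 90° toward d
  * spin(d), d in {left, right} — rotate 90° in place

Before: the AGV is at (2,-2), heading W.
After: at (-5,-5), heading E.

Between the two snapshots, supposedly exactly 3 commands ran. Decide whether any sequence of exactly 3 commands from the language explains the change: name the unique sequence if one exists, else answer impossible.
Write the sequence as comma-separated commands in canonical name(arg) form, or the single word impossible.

straight(4), arc(left, 3), spin(left)

key: running spin(left) before straight(4) would end elsewhere — order is forced
t0: at (2,-2), heading W
t=1 straight(4) ⇒ at (-2,-2), heading W
t=2 arc(left, 3) ⇒ at (-5,-5), heading S
t=3 spin(left) ⇒ at (-5,-5), heading E
all 64 alternatives checked — unique.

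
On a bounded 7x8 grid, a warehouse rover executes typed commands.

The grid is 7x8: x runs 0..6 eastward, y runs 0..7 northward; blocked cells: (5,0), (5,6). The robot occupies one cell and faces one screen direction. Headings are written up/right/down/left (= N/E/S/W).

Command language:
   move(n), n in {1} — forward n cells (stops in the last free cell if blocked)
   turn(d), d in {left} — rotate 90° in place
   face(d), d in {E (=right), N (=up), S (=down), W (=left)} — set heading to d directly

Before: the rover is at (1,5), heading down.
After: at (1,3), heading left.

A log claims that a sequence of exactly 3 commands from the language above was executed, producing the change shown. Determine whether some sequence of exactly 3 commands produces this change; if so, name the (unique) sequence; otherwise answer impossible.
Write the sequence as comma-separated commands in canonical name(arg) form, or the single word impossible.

key: cell and facing (now W) both changed — the 3 commands mix motion and turning
t0: at (1,5), heading down
t=1 move(1) ⇒ at (1,4), heading down
t=2 move(1) ⇒ at (1,3), heading down
t=3 face(W) ⇒ at (1,3), heading left
uniquely the one of 216 3-step routes that fits.

move(1), move(1), face(W)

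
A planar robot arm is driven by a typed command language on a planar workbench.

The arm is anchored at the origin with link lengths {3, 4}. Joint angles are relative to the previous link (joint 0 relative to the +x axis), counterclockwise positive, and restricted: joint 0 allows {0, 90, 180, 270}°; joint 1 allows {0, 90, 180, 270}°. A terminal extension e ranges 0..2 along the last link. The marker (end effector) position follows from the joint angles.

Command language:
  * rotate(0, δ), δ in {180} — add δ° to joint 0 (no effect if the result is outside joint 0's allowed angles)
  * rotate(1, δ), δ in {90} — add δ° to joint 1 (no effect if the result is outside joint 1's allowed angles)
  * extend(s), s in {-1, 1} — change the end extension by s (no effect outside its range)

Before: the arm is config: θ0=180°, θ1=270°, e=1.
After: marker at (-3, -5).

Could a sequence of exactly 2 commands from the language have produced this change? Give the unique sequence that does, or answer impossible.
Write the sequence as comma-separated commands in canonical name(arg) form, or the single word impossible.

begin: config: θ0=180°, θ1=270°, e=1
t=1 rotate(1, 90) ⇒ config: θ0=180°, θ1=0°, e=1
t=2 rotate(1, 90) ⇒ config: θ0=180°, θ1=90°, e=1
uniquely the one of 16 2-step routes that fits.

rotate(1, 90), rotate(1, 90)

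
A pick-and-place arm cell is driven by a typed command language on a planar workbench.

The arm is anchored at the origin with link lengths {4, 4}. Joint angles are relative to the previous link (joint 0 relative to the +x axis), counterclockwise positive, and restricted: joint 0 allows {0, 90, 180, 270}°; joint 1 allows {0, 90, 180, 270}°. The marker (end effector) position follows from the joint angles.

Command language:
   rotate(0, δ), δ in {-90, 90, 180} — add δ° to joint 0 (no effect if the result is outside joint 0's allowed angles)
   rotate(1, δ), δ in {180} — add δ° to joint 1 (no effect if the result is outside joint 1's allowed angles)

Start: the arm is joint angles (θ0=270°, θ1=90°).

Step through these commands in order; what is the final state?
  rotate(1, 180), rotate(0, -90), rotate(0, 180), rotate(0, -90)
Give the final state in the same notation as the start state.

t0: joint angles (θ0=270°, θ1=90°)
t=1 rotate(1, 180) ⇒ joint angles (θ0=270°, θ1=270°)
t=2 rotate(0, -90) ⇒ joint angles (θ0=180°, θ1=270°)
t=3 rotate(0, 180) ⇒ joint angles (θ0=0°, θ1=270°)
t=4 rotate(0, -90) ⇒ joint angles (θ0=270°, θ1=270°)

joint angles (θ0=270°, θ1=270°)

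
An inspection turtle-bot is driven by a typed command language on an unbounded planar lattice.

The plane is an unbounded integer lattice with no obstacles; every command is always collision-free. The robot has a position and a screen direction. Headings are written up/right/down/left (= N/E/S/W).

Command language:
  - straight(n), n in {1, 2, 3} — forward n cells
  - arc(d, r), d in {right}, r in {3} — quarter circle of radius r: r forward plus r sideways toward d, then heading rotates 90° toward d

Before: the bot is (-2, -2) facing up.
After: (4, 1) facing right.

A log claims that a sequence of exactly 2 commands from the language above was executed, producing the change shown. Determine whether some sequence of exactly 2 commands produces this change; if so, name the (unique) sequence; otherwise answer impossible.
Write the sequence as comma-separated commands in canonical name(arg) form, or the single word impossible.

arc(right, 3), straight(3)

key: order matters: swapping arc(right, 3) and straight(3) lands elsewhere
start: (-2, -2) facing up
[1] after arc(right, 3): (1, 1) facing right
[2] after straight(3): (4, 1) facing right
no rival 2-sequence matches.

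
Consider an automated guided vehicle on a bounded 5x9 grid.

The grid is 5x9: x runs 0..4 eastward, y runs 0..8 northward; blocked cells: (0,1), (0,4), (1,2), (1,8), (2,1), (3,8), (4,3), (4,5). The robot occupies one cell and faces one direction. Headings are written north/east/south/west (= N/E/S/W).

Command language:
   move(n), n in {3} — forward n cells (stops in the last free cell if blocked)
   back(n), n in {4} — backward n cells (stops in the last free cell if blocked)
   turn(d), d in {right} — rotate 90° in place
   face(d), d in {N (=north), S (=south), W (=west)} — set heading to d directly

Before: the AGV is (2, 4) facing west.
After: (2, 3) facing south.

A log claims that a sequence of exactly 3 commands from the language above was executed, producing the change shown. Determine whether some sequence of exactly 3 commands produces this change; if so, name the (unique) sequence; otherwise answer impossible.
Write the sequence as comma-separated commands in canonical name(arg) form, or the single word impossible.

impossible

checked all 3-command options: none fits.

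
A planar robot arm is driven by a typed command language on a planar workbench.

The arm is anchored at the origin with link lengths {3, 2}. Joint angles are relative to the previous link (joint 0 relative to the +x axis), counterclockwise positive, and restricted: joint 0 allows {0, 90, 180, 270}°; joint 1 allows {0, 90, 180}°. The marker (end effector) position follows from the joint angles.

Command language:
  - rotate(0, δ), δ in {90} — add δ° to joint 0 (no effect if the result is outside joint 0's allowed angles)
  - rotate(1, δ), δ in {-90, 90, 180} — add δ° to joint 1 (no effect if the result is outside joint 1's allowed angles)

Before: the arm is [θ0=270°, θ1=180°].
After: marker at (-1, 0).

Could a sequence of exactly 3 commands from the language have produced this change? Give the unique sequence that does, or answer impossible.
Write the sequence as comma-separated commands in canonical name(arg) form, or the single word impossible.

rotate(0, 90), rotate(0, 90), rotate(0, 90)

from: [θ0=270°, θ1=180°]
[1] after rotate(0, 90): [θ0=0°, θ1=180°]
[2] after rotate(0, 90): [θ0=90°, θ1=180°]
[3] after rotate(0, 90): [θ0=180°, θ1=180°]
all 64 alternatives checked — unique.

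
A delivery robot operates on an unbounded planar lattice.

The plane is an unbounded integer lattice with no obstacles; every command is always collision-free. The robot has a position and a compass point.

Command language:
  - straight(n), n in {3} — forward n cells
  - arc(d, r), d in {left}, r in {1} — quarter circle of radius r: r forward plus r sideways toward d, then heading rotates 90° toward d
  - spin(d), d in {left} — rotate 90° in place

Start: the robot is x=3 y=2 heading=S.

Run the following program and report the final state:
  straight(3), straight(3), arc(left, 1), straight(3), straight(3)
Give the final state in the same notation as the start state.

x=10 y=-5 heading=E

t0: x=3 y=2 heading=S
t=1 straight(3) ⇒ x=3 y=-1 heading=S
t=2 straight(3) ⇒ x=3 y=-4 heading=S
t=3 arc(left, 1) ⇒ x=4 y=-5 heading=E
t=4 straight(3) ⇒ x=7 y=-5 heading=E
t=5 straight(3) ⇒ x=10 y=-5 heading=E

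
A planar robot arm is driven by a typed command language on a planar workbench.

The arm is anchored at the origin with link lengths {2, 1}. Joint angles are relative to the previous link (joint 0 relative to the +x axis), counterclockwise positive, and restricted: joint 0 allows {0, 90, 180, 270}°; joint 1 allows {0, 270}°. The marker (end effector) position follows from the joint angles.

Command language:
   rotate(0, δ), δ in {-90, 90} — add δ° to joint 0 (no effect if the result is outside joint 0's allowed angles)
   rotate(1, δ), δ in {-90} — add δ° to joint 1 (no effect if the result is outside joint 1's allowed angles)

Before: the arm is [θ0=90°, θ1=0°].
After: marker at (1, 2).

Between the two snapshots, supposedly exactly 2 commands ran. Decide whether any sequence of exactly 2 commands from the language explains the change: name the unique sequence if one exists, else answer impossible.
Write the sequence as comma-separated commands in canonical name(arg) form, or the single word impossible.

initial: [θ0=90°, θ1=0°]
[1] after rotate(1, -90): [θ0=90°, θ1=270°]
[2] after rotate(1, -90): [θ0=90°, θ1=270°]
no other 2-command option fits: unique.

rotate(1, -90), rotate(1, -90)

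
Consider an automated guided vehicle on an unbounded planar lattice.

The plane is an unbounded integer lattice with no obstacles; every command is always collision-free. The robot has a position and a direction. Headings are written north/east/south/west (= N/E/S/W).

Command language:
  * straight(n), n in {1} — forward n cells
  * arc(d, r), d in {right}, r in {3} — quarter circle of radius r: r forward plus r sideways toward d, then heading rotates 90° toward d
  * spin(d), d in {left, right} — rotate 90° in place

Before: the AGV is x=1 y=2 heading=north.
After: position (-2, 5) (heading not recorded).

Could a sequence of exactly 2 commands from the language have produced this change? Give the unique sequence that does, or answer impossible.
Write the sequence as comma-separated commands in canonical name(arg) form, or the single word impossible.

key: running arc(right, 3) before spin(left) would end elsewhere — order is forced
initial: x=1 y=2 heading=north
1. spin(left) → x=1 y=2 heading=west
2. arc(right, 3) → x=-2 y=5 heading=north
uniquely the one of 16 2-step routes that fits.

spin(left), arc(right, 3)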